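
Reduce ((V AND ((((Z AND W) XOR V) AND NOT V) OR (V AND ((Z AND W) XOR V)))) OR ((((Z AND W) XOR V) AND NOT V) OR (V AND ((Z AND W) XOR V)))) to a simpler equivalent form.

By absorption (E OR (E AND v) = E) then distribution ((E AND v) OR (E AND NOT v) = E):
= ((Z AND W) XOR V)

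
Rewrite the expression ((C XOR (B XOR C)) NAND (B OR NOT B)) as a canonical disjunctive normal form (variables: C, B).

(NOT C AND NOT B) OR (C AND NOT B)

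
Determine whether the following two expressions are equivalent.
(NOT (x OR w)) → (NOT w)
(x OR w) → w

No, Inverse is not equivalent to original (counterexample: x=1, w=0, z=0)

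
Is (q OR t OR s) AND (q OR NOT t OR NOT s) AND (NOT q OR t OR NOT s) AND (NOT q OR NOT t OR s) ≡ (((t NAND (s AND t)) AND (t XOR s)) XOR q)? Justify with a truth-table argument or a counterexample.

Yes, they are equivalent — the two output columns agree on all 8 assignments:
q | t | s | Expression 1 | Expression 2
---------------------------------------
0 | 0 | 0 | 0 | 0
0 | 0 | 1 | 1 | 1
0 | 1 | 0 | 1 | 1
0 | 1 | 1 | 0 | 0
1 | 0 | 0 | 1 | 1
1 | 0 | 1 | 0 | 0
1 | 1 | 0 | 0 | 0
1 | 1 | 1 | 1 | 1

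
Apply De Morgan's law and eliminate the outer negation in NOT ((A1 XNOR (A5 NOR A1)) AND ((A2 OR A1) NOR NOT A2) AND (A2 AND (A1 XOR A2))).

NOT (A1 XNOR (A5 NOR A1)) OR NOT ((A2 OR A1) NOR NOT A2) OR NOT (A2 AND (A1 XOR A2))
De Morgan's: NOT(AND of terms) = OR of negations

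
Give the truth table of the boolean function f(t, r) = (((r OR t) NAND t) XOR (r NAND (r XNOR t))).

t | r | Output
--------------
0 | 0 | 0
0 | 1 | 0
1 | 0 | 1
1 | 1 | 0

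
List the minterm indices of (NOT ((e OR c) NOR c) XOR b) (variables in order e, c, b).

Σm(1, 2, 4, 6) = (NOT e AND NOT c AND b) OR (NOT e AND c AND NOT b) OR (e AND NOT c AND NOT b) OR (e AND c AND NOT b)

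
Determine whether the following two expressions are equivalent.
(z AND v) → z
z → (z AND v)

No, Converse is not equivalent to original (counterexample: v=0, z=1)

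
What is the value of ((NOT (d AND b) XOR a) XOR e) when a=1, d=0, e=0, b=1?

Substituting: ((NOT (0 AND 1) XOR 1) XOR 0)
= 0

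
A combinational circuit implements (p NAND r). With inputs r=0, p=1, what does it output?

Substituting: (1 NAND 0)
= 1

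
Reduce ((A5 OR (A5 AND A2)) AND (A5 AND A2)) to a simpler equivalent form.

By absorption (E AND (E OR v) = E):
= (A5 AND A2)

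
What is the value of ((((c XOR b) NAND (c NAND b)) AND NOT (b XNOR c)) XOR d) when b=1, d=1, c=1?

Substituting: ((((1 XOR 1) NAND (1 NAND 1)) AND NOT (1 XNOR 1)) XOR 1)
= 1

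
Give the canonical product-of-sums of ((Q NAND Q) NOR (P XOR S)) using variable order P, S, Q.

ΠM(0, 2, 3, 4, 5, 6) = (P OR S OR Q) AND (P OR NOT S OR Q) AND (P OR NOT S OR NOT Q) AND (NOT P OR S OR Q) AND (NOT P OR S OR NOT Q) AND (NOT P OR NOT S OR Q)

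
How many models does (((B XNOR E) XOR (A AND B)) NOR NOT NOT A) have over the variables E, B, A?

Satisfying assignments: (0,1,0), (1,0,0)
Count: 2 out of 8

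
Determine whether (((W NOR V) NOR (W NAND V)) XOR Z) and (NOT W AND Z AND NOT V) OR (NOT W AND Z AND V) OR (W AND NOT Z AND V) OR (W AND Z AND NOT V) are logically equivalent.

Yes, they are equivalent — the two output columns agree on all 8 assignments:
W | Z | V | Expression 1 | Expression 2
---------------------------------------
0 | 0 | 0 | 0 | 0
0 | 0 | 1 | 0 | 0
0 | 1 | 0 | 1 | 1
0 | 1 | 1 | 1 | 1
1 | 0 | 0 | 0 | 0
1 | 0 | 1 | 1 | 1
1 | 1 | 0 | 1 | 1
1 | 1 | 1 | 0 | 0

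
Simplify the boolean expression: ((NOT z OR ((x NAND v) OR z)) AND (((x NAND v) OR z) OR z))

By distribution ((E OR v) AND (E OR NOT v) = E):
= ((x NAND v) OR z)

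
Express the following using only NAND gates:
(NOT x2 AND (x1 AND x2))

(((x2 NAND x2) NAND ((x1 NAND x2) NAND (x1 NAND x2))) NAND ((x2 NAND x2) NAND ((x1 NAND x2) NAND (x1 NAND x2))))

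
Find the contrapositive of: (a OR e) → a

Contrapositive: NOT a → NOT (a OR e)
Note: A statement and its contrapositive are logically equivalent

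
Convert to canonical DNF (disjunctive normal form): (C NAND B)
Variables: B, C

(NOT B AND NOT C) OR (NOT B AND C) OR (B AND NOT C)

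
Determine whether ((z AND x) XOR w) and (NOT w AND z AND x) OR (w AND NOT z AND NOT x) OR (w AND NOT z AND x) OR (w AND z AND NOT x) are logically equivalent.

Yes, they are equivalent — the two output columns agree on all 8 assignments:
w | z | x | Expression 1 | Expression 2
---------------------------------------
0 | 0 | 0 | 0 | 0
0 | 0 | 1 | 0 | 0
0 | 1 | 0 | 0 | 0
0 | 1 | 1 | 1 | 1
1 | 0 | 0 | 1 | 1
1 | 0 | 1 | 1 | 1
1 | 1 | 0 | 1 | 1
1 | 1 | 1 | 0 | 0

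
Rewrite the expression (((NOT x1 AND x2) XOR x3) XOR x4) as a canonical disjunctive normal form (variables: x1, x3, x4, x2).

(NOT x1 AND NOT x3 AND NOT x4 AND x2) OR (NOT x1 AND NOT x3 AND x4 AND NOT x2) OR (NOT x1 AND x3 AND NOT x4 AND NOT x2) OR (NOT x1 AND x3 AND x4 AND x2) OR (x1 AND NOT x3 AND x4 AND NOT x2) OR (x1 AND NOT x3 AND x4 AND x2) OR (x1 AND x3 AND NOT x4 AND NOT x2) OR (x1 AND x3 AND NOT x4 AND x2)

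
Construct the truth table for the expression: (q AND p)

q | p | Output
--------------
0 | 0 | 0
0 | 1 | 0
1 | 0 | 0
1 | 1 | 1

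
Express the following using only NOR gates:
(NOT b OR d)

(((b NOR b) NOR d) NOR ((b NOR b) NOR d))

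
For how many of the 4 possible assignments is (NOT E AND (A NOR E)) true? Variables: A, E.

Satisfying assignments: (0,0)
Count: 1 out of 4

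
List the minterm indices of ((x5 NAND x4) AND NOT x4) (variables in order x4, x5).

Σm(0, 1) = (NOT x4 AND NOT x5) OR (NOT x4 AND x5)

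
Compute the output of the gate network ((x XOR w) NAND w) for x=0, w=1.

Substituting: ((0 XOR 1) NAND 1)
= 0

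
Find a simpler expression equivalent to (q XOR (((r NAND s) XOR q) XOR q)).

By XOR self-cancellation ((E XOR v) XOR v = E):
= ((r NAND s) XOR q)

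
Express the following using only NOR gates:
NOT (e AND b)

(((e NOR e) NOR (b NOR b)) NOR ((e NOR e) NOR (b NOR b)))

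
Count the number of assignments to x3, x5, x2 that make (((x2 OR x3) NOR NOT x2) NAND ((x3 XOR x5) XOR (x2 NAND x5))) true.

Satisfying assignments: (0,0,0), (0,0,1), (0,1,0), (0,1,1), (1,0,0), (1,0,1), (1,1,0), (1,1,1)
Count: 8 out of 8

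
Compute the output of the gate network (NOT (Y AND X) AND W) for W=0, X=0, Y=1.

Substituting: (NOT (1 AND 0) AND 0)
= 0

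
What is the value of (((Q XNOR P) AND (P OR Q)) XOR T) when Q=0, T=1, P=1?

Substituting: (((0 XNOR 1) AND (1 OR 0)) XOR 1)
= 1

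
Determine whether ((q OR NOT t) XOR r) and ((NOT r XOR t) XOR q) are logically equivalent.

No. Counterexample: with t=0, r=0, q=1, Expression 1 = 1 but Expression 2 = 0.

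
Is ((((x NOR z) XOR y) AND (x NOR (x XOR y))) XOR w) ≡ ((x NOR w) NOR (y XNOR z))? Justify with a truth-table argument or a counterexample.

No. Counterexample: with x=0, w=0, z=0, y=0, Expression 1 = 1 but Expression 2 = 0.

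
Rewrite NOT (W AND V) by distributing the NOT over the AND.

NOT W OR NOT V
De Morgan's: NOT(AND of terms) = OR of negations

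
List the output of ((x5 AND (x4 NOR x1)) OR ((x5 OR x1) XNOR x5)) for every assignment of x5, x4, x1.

x5 | x4 | x1 | Output
---------------------
0 | 0 | 0 | 1
0 | 0 | 1 | 0
0 | 1 | 0 | 1
0 | 1 | 1 | 0
1 | 0 | 0 | 1
1 | 0 | 1 | 1
1 | 1 | 0 | 1
1 | 1 | 1 | 1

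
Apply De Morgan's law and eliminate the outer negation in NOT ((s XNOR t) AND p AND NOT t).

NOT (s XNOR t) OR NOT p OR t
De Morgan's: NOT(AND of terms) = OR of negations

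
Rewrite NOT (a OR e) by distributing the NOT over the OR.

NOT a AND NOT e
De Morgan's: NOT(OR of terms) = AND of negations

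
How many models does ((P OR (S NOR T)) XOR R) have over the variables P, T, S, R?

Satisfying assignments: (0,0,0,0), (0,0,1,1), (0,1,0,1), (0,1,1,1), (1,0,0,0), (1,0,1,0), (1,1,0,0), (1,1,1,0)
Count: 8 out of 16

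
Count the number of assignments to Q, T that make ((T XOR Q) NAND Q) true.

Satisfying assignments: (0,0), (0,1), (1,1)
Count: 3 out of 4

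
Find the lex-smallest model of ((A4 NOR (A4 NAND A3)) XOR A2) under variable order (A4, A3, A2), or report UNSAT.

A4=0, A3=0, A2=1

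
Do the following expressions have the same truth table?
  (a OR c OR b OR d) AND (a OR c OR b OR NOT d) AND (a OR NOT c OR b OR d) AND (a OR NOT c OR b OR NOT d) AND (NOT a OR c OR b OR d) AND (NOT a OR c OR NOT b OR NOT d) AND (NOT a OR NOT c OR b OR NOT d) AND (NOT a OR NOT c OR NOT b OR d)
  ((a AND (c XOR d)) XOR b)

Yes, they are equivalent — the two output columns agree on all 16 assignments:
a | c | b | d | Expression 1 | Expression 2
-------------------------------------------
0 | 0 | 0 | 0 | 0 | 0
0 | 0 | 0 | 1 | 0 | 0
0 | 0 | 1 | 0 | 1 | 1
0 | 0 | 1 | 1 | 1 | 1
0 | 1 | 0 | 0 | 0 | 0
0 | 1 | 0 | 1 | 0 | 0
0 | 1 | 1 | 0 | 1 | 1
0 | 1 | 1 | 1 | 1 | 1
1 | 0 | 0 | 0 | 0 | 0
1 | 0 | 0 | 1 | 1 | 1
1 | 0 | 1 | 0 | 1 | 1
1 | 0 | 1 | 1 | 0 | 0
1 | 1 | 0 | 0 | 1 | 1
1 | 1 | 0 | 1 | 0 | 0
1 | 1 | 1 | 0 | 0 | 0
1 | 1 | 1 | 1 | 1 | 1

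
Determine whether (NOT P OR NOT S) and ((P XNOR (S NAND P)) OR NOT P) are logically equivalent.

Yes, they are equivalent — the two output columns agree on all 4 assignments:
P | S | Expression 1 | Expression 2
-----------------------------------
0 | 0 | 1 | 1
0 | 1 | 1 | 1
1 | 0 | 1 | 1
1 | 1 | 0 | 0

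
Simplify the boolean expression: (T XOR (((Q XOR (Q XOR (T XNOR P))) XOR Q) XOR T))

By XOR self-cancellation ((E XOR v) XOR v = E) then XOR self-cancellation ((E XOR v) XOR v = E):
= (Q XOR (T XNOR P))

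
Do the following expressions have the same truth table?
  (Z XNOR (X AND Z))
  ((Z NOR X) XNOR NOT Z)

No. Counterexample: with Z=0, X=1, Expression 1 = 1 but Expression 2 = 0.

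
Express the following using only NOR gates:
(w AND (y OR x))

((w NOR w) NOR (((y NOR x) NOR (y NOR x)) NOR ((y NOR x) NOR (y NOR x))))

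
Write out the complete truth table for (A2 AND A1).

A1 | A2 | Output
----------------
0 | 0 | 0
0 | 1 | 0
1 | 0 | 0
1 | 1 | 1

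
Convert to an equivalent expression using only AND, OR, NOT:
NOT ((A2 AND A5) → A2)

(A2 AND A5) AND NOT A2
(Negated implication: NOT(A → B) = A AND NOT B)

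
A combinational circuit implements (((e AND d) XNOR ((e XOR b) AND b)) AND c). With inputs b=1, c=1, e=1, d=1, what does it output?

Substituting: (((1 AND 1) XNOR ((1 XOR 1) AND 1)) AND 1)
= 0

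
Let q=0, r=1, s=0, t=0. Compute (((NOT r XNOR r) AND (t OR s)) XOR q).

Substituting: (((NOT 1 XNOR 1) AND (0 OR 0)) XOR 0)
= 0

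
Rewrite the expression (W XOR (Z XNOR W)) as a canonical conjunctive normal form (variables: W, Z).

(W OR NOT Z) AND (NOT W OR NOT Z)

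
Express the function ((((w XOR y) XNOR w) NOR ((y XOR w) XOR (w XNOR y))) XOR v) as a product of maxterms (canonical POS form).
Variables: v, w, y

ΠM(0, 1, 2, 3) = (v OR w OR y) AND (v OR w OR NOT y) AND (v OR NOT w OR y) AND (v OR NOT w OR NOT y)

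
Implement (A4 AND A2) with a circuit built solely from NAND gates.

((A4 NAND A2) NAND (A4 NAND A2))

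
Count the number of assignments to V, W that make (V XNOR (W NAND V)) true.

Satisfying assignments: (1,0)
Count: 1 out of 4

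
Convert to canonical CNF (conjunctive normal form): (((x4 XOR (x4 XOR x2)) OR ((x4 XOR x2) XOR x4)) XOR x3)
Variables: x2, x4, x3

(x2 OR x4 OR x3) AND (x2 OR NOT x4 OR x3) AND (NOT x2 OR x4 OR NOT x3) AND (NOT x2 OR NOT x4 OR NOT x3)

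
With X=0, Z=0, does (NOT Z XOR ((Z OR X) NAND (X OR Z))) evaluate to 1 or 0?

Substituting: (NOT 0 XOR ((0 OR 0) NAND (0 OR 0)))
= 0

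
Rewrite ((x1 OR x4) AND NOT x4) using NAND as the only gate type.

((((x1 NAND x1) NAND (x4 NAND x4)) NAND (x4 NAND x4)) NAND (((x1 NAND x1) NAND (x4 NAND x4)) NAND (x4 NAND x4)))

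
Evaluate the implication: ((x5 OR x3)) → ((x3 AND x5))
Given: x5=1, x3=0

Antecedent ((x5 OR x3)) = 1; consequent ((x3 AND x5)) = 0.
1 → 0 = 0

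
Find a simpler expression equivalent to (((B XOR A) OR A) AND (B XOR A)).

By absorption (E AND (E OR v) = E):
= (B XOR A)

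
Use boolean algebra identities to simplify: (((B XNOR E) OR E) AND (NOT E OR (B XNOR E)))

By distribution ((E OR v) AND (E OR NOT v) = E):
= (B XNOR E)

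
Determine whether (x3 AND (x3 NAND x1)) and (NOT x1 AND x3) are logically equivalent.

Yes, they are equivalent — the two output columns agree on all 4 assignments:
x1 | x3 | Expression 1 | Expression 2
-------------------------------------
0 | 0 | 0 | 0
0 | 1 | 1 | 1
1 | 0 | 0 | 0
1 | 1 | 0 | 0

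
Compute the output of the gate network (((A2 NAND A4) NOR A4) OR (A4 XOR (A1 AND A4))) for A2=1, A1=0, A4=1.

Substituting: (((1 NAND 1) NOR 1) OR (1 XOR (0 AND 1)))
= 1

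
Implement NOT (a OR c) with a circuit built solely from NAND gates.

(((a NAND a) NAND (c NAND c)) NAND ((a NAND a) NAND (c NAND c)))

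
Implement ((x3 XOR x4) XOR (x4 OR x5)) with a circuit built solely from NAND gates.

((((x3 NAND (x3 NAND x4)) NAND (x4 NAND (x3 NAND x4))) NAND (((x3 NAND (x3 NAND x4)) NAND (x4 NAND (x3 NAND x4))) NAND ((x4 NAND x4) NAND (x5 NAND x5)))) NAND (((x4 NAND x4) NAND (x5 NAND x5)) NAND (((x3 NAND (x3 NAND x4)) NAND (x4 NAND (x3 NAND x4))) NAND ((x4 NAND x4) NAND (x5 NAND x5)))))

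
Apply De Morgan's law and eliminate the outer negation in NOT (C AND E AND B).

NOT C OR NOT E OR NOT B
De Morgan's: NOT(AND of terms) = OR of negations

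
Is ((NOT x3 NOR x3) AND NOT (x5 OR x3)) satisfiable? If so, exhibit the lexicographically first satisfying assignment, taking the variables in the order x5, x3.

UNSATISFIABLE - no assignment makes this expression true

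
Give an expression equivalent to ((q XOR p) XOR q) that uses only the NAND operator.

((((q NAND (q NAND p)) NAND (p NAND (q NAND p))) NAND (((q NAND (q NAND p)) NAND (p NAND (q NAND p))) NAND q)) NAND (q NAND (((q NAND (q NAND p)) NAND (p NAND (q NAND p))) NAND q)))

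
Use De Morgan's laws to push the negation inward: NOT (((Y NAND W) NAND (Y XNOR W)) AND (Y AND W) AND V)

NOT ((Y NAND W) NAND (Y XNOR W)) OR NOT (Y AND W) OR NOT V
De Morgan's: NOT(AND of terms) = OR of negations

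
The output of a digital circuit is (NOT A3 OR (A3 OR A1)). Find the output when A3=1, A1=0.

Substituting: (NOT 1 OR (1 OR 0))
= 1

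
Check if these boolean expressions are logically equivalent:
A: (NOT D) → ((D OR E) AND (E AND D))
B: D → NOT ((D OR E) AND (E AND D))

No, Inverse is not equivalent to original (counterexample: D=0, E=0)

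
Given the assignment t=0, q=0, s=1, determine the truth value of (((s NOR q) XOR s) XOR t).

Substituting: (((1 NOR 0) XOR 1) XOR 0)
= 1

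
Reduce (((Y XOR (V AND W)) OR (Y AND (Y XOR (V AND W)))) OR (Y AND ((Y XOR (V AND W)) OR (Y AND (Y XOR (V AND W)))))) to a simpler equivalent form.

By absorption (E OR (E AND v) = E) then absorption (E OR (E AND v) = E):
= (Y XOR (V AND W))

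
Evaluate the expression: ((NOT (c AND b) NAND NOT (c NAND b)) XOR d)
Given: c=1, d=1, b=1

Substituting: ((NOT (1 AND 1) NAND NOT (1 NAND 1)) XOR 1)
= 0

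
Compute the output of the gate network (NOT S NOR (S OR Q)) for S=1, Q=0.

Substituting: (NOT 1 NOR (1 OR 0))
= 0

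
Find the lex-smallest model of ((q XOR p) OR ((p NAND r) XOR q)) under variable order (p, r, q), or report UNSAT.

p=0, r=0, q=0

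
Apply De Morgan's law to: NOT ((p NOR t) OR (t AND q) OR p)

NOT (p NOR t) AND NOT (t AND q) AND NOT p
De Morgan's: NOT(OR of terms) = AND of negations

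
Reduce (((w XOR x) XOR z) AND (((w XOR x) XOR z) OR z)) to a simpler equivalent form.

By absorption (E AND (E OR v) = E):
= ((w XOR x) XOR z)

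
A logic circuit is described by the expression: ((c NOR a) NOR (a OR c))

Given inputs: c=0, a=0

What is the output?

Substituting: ((0 NOR 0) NOR (0 OR 0))
= 0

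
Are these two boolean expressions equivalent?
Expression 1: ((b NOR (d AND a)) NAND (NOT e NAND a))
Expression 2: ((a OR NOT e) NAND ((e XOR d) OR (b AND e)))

No. Counterexample: with b=0, e=0, d=0, a=0, Expression 1 = 0 but Expression 2 = 1.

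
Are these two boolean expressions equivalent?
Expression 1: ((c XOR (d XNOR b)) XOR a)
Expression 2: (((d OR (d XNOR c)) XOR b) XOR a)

No. Counterexample: with c=0, d=1, b=0, a=0, Expression 1 = 0 but Expression 2 = 1.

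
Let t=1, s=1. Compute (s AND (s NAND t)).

Substituting: (1 AND (1 NAND 1))
= 0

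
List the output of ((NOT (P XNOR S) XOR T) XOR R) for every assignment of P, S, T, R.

P | S | T | R | Output
----------------------
0 | 0 | 0 | 0 | 0
0 | 0 | 0 | 1 | 1
0 | 0 | 1 | 0 | 1
0 | 0 | 1 | 1 | 0
0 | 1 | 0 | 0 | 1
0 | 1 | 0 | 1 | 0
0 | 1 | 1 | 0 | 0
0 | 1 | 1 | 1 | 1
1 | 0 | 0 | 0 | 1
1 | 0 | 0 | 1 | 0
1 | 0 | 1 | 0 | 0
1 | 0 | 1 | 1 | 1
1 | 1 | 0 | 0 | 0
1 | 1 | 0 | 1 | 1
1 | 1 | 1 | 0 | 1
1 | 1 | 1 | 1 | 0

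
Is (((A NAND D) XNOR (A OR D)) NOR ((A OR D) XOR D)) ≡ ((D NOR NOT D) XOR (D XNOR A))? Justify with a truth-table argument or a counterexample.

Yes, they are equivalent — the two output columns agree on all 4 assignments:
D | A | Expression 1 | Expression 2
-----------------------------------
0 | 0 | 1 | 1
0 | 1 | 0 | 0
1 | 0 | 0 | 0
1 | 1 | 1 | 1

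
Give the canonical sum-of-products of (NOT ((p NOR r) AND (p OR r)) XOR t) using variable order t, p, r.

Σm(0, 1, 2, 3) = (NOT t AND NOT p AND NOT r) OR (NOT t AND NOT p AND r) OR (NOT t AND p AND NOT r) OR (NOT t AND p AND r)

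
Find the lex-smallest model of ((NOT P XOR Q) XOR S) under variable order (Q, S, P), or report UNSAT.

Q=0, S=0, P=0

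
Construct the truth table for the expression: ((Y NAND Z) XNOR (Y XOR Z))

Z | Y | Output
--------------
0 | 0 | 0
0 | 1 | 1
1 | 0 | 1
1 | 1 | 1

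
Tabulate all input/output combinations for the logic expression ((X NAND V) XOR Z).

V | Z | X | Output
------------------
0 | 0 | 0 | 1
0 | 0 | 1 | 1
0 | 1 | 0 | 0
0 | 1 | 1 | 0
1 | 0 | 0 | 1
1 | 0 | 1 | 0
1 | 1 | 0 | 0
1 | 1 | 1 | 1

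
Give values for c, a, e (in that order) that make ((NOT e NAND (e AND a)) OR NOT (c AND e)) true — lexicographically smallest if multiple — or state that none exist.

c=0, a=0, e=0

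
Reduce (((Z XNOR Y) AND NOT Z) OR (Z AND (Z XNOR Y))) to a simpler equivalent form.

By distribution ((E AND v) OR (E AND NOT v) = E):
= (Z XNOR Y)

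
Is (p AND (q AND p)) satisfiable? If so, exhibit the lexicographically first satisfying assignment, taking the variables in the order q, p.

q=1, p=1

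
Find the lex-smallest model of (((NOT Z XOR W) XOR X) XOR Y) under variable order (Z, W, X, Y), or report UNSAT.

Z=0, W=0, X=0, Y=0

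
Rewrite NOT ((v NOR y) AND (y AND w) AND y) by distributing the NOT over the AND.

NOT (v NOR y) OR NOT (y AND w) OR NOT y
De Morgan's: NOT(AND of terms) = OR of negations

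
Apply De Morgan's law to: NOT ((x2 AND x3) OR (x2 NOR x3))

NOT (x2 AND x3) AND NOT (x2 NOR x3)
De Morgan's: NOT(OR of terms) = AND of negations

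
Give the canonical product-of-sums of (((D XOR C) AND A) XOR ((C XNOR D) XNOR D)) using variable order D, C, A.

ΠM(0, 1, 3, 4) = (D OR C OR A) AND (D OR C OR NOT A) AND (D OR NOT C OR NOT A) AND (NOT D OR C OR A)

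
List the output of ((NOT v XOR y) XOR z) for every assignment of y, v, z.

y | v | z | Output
------------------
0 | 0 | 0 | 1
0 | 0 | 1 | 0
0 | 1 | 0 | 0
0 | 1 | 1 | 1
1 | 0 | 0 | 0
1 | 0 | 1 | 1
1 | 1 | 0 | 1
1 | 1 | 1 | 0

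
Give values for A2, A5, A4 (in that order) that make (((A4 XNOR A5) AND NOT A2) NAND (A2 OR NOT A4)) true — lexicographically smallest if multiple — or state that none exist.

A2=0, A5=0, A4=1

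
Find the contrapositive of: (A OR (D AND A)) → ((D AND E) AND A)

Contrapositive: NOT ((D AND E) AND A) → NOT (A OR (D AND A))
Note: A statement and its contrapositive are logically equivalent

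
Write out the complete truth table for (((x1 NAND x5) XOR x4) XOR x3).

x4 | x3 | x1 | x5 | Output
--------------------------
0 | 0 | 0 | 0 | 1
0 | 0 | 0 | 1 | 1
0 | 0 | 1 | 0 | 1
0 | 0 | 1 | 1 | 0
0 | 1 | 0 | 0 | 0
0 | 1 | 0 | 1 | 0
0 | 1 | 1 | 0 | 0
0 | 1 | 1 | 1 | 1
1 | 0 | 0 | 0 | 0
1 | 0 | 0 | 1 | 0
1 | 0 | 1 | 0 | 0
1 | 0 | 1 | 1 | 1
1 | 1 | 0 | 0 | 1
1 | 1 | 0 | 1 | 1
1 | 1 | 1 | 0 | 1
1 | 1 | 1 | 1 | 0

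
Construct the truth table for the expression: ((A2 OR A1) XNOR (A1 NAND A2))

A1 | A2 | Output
----------------
0 | 0 | 0
0 | 1 | 1
1 | 0 | 1
1 | 1 | 0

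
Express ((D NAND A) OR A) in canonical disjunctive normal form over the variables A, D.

(NOT A AND NOT D) OR (NOT A AND D) OR (A AND NOT D) OR (A AND D)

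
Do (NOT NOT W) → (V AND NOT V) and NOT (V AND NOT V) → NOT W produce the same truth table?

Yes, Contrapositive is always equivalent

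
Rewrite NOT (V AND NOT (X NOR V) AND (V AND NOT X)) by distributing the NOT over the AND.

NOT V OR (X NOR V) OR NOT (V AND NOT X)
De Morgan's: NOT(AND of terms) = OR of negations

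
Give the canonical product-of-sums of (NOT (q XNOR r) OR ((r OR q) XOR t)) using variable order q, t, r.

ΠM(0, 7) = (q OR t OR r) AND (NOT q OR NOT t OR NOT r)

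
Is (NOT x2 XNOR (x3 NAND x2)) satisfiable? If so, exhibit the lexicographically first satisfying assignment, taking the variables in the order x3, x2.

x3=0, x2=0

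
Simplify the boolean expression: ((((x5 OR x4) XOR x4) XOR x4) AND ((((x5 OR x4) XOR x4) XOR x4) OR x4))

By absorption (E AND (E OR v) = E) then XOR self-cancellation ((E XOR v) XOR v = E):
= (x5 OR x4)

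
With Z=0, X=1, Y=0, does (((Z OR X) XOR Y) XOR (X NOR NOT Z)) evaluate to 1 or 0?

Substituting: (((0 OR 1) XOR 0) XOR (1 NOR NOT 0))
= 1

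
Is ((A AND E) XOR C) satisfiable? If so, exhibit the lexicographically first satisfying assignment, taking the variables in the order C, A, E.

C=0, A=1, E=1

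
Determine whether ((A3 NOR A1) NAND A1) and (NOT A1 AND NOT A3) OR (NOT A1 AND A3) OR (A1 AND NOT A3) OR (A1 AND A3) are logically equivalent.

Yes, they are equivalent — the two output columns agree on all 4 assignments:
A1 | A3 | Expression 1 | Expression 2
-------------------------------------
0 | 0 | 1 | 1
0 | 1 | 1 | 1
1 | 0 | 1 | 1
1 | 1 | 1 | 1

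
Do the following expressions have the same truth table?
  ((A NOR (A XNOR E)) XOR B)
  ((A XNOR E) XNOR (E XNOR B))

No. Counterexample: with A=0, B=0, E=0, Expression 1 = 0 but Expression 2 = 1.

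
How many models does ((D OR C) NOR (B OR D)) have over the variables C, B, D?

Satisfying assignments: (0,0,0)
Count: 1 out of 8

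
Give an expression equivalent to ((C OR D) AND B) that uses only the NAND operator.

((((C NAND C) NAND (D NAND D)) NAND B) NAND (((C NAND C) NAND (D NAND D)) NAND B))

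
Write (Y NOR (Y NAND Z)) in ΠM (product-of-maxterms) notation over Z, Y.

ΠM(0, 1, 2, 3) = (Z OR Y) AND (Z OR NOT Y) AND (NOT Z OR Y) AND (NOT Z OR NOT Y)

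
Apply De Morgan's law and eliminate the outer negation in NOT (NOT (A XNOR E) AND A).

(A XNOR E) OR NOT A
De Morgan's: NOT(AND of terms) = OR of negations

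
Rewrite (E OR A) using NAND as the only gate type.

((E NAND E) NAND (A NAND A))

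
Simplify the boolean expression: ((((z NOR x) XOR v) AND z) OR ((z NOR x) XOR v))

By absorption (E OR (E AND v) = E):
= ((z NOR x) XOR v)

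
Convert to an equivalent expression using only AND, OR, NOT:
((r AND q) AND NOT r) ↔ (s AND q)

(((r AND q) AND NOT r) AND (s AND q)) OR (NOT ((r AND q) AND NOT r) AND NOT (s AND q))
(Biconditional = both true or both false)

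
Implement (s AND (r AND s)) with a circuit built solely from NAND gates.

((s NAND ((r NAND s) NAND (r NAND s))) NAND (s NAND ((r NAND s) NAND (r NAND s))))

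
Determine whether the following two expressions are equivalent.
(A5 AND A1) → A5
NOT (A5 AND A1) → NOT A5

No, Inverse is not equivalent to original (counterexample: A4=0, A5=1, A1=0)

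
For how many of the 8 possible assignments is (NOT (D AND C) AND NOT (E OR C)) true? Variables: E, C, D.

Satisfying assignments: (0,0,0), (0,0,1)
Count: 2 out of 8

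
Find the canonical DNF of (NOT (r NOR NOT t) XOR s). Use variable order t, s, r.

(NOT t AND NOT s AND NOT r) OR (NOT t AND NOT s AND r) OR (t AND NOT s AND r) OR (t AND s AND NOT r)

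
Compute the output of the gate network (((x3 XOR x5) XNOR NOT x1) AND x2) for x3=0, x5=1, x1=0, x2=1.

Substituting: (((0 XOR 1) XNOR NOT 0) AND 1)
= 1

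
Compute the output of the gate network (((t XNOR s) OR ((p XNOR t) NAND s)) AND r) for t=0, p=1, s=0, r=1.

Substituting: (((0 XNOR 0) OR ((1 XNOR 0) NAND 0)) AND 1)
= 1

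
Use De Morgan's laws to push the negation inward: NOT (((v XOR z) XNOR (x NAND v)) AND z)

NOT ((v XOR z) XNOR (x NAND v)) OR NOT z
De Morgan's: NOT(AND of terms) = OR of negations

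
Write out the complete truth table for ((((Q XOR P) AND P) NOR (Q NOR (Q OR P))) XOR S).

Q | S | P | Output
------------------
0 | 0 | 0 | 0
0 | 0 | 1 | 0
0 | 1 | 0 | 1
0 | 1 | 1 | 1
1 | 0 | 0 | 1
1 | 0 | 1 | 1
1 | 1 | 0 | 0
1 | 1 | 1 | 0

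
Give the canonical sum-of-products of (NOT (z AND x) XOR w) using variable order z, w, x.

Σm(0, 1, 4, 7) = (NOT z AND NOT w AND NOT x) OR (NOT z AND NOT w AND x) OR (z AND NOT w AND NOT x) OR (z AND w AND x)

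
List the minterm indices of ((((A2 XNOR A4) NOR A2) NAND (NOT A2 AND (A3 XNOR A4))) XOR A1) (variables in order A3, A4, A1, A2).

Σm(0, 1, 4, 5, 8, 9, 13, 14) = (NOT A3 AND NOT A4 AND NOT A1 AND NOT A2) OR (NOT A3 AND NOT A4 AND NOT A1 AND A2) OR (NOT A3 AND A4 AND NOT A1 AND NOT A2) OR (NOT A3 AND A4 AND NOT A1 AND A2) OR (A3 AND NOT A4 AND NOT A1 AND NOT A2) OR (A3 AND NOT A4 AND NOT A1 AND A2) OR (A3 AND A4 AND NOT A1 AND A2) OR (A3 AND A4 AND A1 AND NOT A2)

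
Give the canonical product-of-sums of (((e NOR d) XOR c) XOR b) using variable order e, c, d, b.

ΠM(1, 2, 4, 7, 8, 10, 13, 15) = (e OR c OR d OR NOT b) AND (e OR c OR NOT d OR b) AND (e OR NOT c OR d OR b) AND (e OR NOT c OR NOT d OR NOT b) AND (NOT e OR c OR d OR b) AND (NOT e OR c OR NOT d OR b) AND (NOT e OR NOT c OR d OR NOT b) AND (NOT e OR NOT c OR NOT d OR NOT b)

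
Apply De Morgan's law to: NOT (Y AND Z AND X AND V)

NOT Y OR NOT Z OR NOT X OR NOT V
De Morgan's: NOT(AND of terms) = OR of negations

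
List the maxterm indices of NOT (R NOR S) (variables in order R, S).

ΠM(0) = (R OR S)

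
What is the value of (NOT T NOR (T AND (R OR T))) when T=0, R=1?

Substituting: (NOT 0 NOR (0 AND (1 OR 0)))
= 0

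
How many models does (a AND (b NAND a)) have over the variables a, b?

Satisfying assignments: (1,0)
Count: 1 out of 4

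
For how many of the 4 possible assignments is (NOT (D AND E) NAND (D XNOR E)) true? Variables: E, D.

Satisfying assignments: (0,1), (1,0), (1,1)
Count: 3 out of 4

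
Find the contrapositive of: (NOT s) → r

Contrapositive: NOT r → s
Note: A statement and its contrapositive are logically equivalent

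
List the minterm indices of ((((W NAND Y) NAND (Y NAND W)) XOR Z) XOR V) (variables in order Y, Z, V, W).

Σm(2, 3, 4, 5, 9, 10, 12, 15) = (NOT Y AND NOT Z AND V AND NOT W) OR (NOT Y AND NOT Z AND V AND W) OR (NOT Y AND Z AND NOT V AND NOT W) OR (NOT Y AND Z AND NOT V AND W) OR (Y AND NOT Z AND NOT V AND W) OR (Y AND NOT Z AND V AND NOT W) OR (Y AND Z AND NOT V AND NOT W) OR (Y AND Z AND V AND W)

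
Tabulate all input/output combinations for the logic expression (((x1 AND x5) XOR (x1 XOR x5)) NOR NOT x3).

x1 | x5 | x3 | Output
---------------------
0 | 0 | 0 | 0
0 | 0 | 1 | 1
0 | 1 | 0 | 0
0 | 1 | 1 | 0
1 | 0 | 0 | 0
1 | 0 | 1 | 0
1 | 1 | 0 | 0
1 | 1 | 1 | 0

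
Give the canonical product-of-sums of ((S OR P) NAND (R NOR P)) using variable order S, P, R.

ΠM(4) = (NOT S OR P OR R)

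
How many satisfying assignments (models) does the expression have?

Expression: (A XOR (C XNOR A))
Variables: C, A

Satisfying assignments: (0,0), (0,1)
Count: 2 out of 4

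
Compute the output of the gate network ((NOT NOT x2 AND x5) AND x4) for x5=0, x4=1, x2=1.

Substituting: ((NOT NOT 1 AND 0) AND 1)
= 0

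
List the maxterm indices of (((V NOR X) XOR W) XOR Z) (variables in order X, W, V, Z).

ΠM(1, 2, 4, 7, 8, 10, 13, 15) = (X OR W OR V OR NOT Z) AND (X OR W OR NOT V OR Z) AND (X OR NOT W OR V OR Z) AND (X OR NOT W OR NOT V OR NOT Z) AND (NOT X OR W OR V OR Z) AND (NOT X OR W OR NOT V OR Z) AND (NOT X OR NOT W OR V OR NOT Z) AND (NOT X OR NOT W OR NOT V OR NOT Z)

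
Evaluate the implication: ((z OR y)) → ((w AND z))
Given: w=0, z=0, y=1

Antecedent ((z OR y)) = 1; consequent ((w AND z)) = 0.
1 → 0 = 0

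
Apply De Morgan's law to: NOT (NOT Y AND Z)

Y OR NOT Z
De Morgan's: NOT(AND of terms) = OR of negations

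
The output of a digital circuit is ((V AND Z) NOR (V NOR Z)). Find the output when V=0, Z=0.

Substituting: ((0 AND 0) NOR (0 NOR 0))
= 0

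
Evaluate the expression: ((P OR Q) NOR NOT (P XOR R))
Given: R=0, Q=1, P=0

Substituting: ((0 OR 1) NOR NOT (0 XOR 0))
= 0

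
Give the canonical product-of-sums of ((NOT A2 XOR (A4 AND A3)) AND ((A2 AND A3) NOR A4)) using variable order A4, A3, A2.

ΠM(1, 3, 4, 5, 6, 7) = (A4 OR A3 OR NOT A2) AND (A4 OR NOT A3 OR NOT A2) AND (NOT A4 OR A3 OR A2) AND (NOT A4 OR A3 OR NOT A2) AND (NOT A4 OR NOT A3 OR A2) AND (NOT A4 OR NOT A3 OR NOT A2)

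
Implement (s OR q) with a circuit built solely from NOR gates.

((s NOR q) NOR (s NOR q))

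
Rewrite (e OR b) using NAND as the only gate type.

((e NAND e) NAND (b NAND b))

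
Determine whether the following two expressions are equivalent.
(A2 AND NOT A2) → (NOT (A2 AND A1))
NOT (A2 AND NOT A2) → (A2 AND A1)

No, Inverse is not equivalent to original (counterexample: A2=0, A1=0)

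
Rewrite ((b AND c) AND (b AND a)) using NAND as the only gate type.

((((b NAND c) NAND (b NAND c)) NAND ((b NAND a) NAND (b NAND a))) NAND (((b NAND c) NAND (b NAND c)) NAND ((b NAND a) NAND (b NAND a))))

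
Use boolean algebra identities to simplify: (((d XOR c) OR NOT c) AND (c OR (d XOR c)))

By distribution ((E OR v) AND (E OR NOT v) = E):
= (d XOR c)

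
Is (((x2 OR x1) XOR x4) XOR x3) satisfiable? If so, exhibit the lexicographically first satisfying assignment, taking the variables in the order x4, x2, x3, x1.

x4=0, x2=0, x3=0, x1=1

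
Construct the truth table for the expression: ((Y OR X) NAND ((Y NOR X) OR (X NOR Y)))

X | Y | Output
--------------
0 | 0 | 1
0 | 1 | 1
1 | 0 | 1
1 | 1 | 1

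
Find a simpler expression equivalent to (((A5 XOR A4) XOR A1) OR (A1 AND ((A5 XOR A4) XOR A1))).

By absorption (E OR (E AND v) = E):
= ((A5 XOR A4) XOR A1)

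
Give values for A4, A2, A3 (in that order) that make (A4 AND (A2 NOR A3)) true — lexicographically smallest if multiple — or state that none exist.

A4=1, A2=0, A3=0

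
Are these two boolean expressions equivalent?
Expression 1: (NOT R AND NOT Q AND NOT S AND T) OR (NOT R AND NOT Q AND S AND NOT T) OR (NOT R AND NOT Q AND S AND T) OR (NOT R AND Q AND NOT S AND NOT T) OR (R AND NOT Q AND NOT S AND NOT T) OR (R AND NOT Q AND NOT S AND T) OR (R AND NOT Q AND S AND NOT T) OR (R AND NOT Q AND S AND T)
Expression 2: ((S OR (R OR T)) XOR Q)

Yes, they are equivalent — the two output columns agree on all 16 assignments:
R | Q | S | T | Expression 1 | Expression 2
-------------------------------------------
0 | 0 | 0 | 0 | 0 | 0
0 | 0 | 0 | 1 | 1 | 1
0 | 0 | 1 | 0 | 1 | 1
0 | 0 | 1 | 1 | 1 | 1
0 | 1 | 0 | 0 | 1 | 1
0 | 1 | 0 | 1 | 0 | 0
0 | 1 | 1 | 0 | 0 | 0
0 | 1 | 1 | 1 | 0 | 0
1 | 0 | 0 | 0 | 1 | 1
1 | 0 | 0 | 1 | 1 | 1
1 | 0 | 1 | 0 | 1 | 1
1 | 0 | 1 | 1 | 1 | 1
1 | 1 | 0 | 0 | 0 | 0
1 | 1 | 0 | 1 | 0 | 0
1 | 1 | 1 | 0 | 0 | 0
1 | 1 | 1 | 1 | 0 | 0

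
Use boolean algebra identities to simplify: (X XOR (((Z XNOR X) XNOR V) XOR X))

By XOR self-cancellation ((E XOR v) XOR v = E):
= ((Z XNOR X) XNOR V)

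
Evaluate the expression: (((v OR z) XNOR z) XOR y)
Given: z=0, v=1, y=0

Substituting: (((1 OR 0) XNOR 0) XOR 0)
= 0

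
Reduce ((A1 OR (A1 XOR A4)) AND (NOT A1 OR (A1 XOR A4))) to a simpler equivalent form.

By distribution ((E OR v) AND (E OR NOT v) = E):
= (A1 XOR A4)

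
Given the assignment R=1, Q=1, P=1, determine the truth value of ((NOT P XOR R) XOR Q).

Substituting: ((NOT 1 XOR 1) XOR 1)
= 0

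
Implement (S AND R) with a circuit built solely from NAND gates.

((S NAND R) NAND (S NAND R))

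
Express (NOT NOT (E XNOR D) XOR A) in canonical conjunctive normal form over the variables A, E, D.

(A OR E OR NOT D) AND (A OR NOT E OR D) AND (NOT A OR E OR D) AND (NOT A OR NOT E OR NOT D)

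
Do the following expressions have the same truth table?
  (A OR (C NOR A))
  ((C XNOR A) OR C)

No. Counterexample: with A=0, C=1, Expression 1 = 0 but Expression 2 = 1.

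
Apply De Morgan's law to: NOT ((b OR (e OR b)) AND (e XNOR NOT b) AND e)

NOT (b OR (e OR b)) OR NOT (e XNOR NOT b) OR NOT e
De Morgan's: NOT(AND of terms) = OR of negations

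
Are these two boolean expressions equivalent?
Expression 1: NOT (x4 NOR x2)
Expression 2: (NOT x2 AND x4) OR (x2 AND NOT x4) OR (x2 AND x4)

Yes, they are equivalent — the two output columns agree on all 4 assignments:
x2 | x4 | Expression 1 | Expression 2
-------------------------------------
0 | 0 | 0 | 0
0 | 1 | 1 | 1
1 | 0 | 1 | 1
1 | 1 | 1 | 1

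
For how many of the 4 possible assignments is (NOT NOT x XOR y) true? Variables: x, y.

Satisfying assignments: (0,1), (1,0)
Count: 2 out of 4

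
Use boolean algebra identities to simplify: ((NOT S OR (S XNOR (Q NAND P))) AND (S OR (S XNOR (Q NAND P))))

By distribution ((E OR v) AND (E OR NOT v) = E):
= (S XNOR (Q NAND P))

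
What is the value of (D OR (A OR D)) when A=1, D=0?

Substituting: (0 OR (1 OR 0))
= 1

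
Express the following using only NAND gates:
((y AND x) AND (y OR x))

((((y NAND x) NAND (y NAND x)) NAND ((y NAND y) NAND (x NAND x))) NAND (((y NAND x) NAND (y NAND x)) NAND ((y NAND y) NAND (x NAND x))))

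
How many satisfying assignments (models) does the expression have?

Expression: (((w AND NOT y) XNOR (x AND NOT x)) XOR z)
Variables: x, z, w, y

Satisfying assignments: (0,0,0,0), (0,0,0,1), (0,0,1,1), (0,1,1,0), (1,0,0,0), (1,0,0,1), (1,0,1,1), (1,1,1,0)
Count: 8 out of 16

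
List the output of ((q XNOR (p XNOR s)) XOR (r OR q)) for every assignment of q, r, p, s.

q | r | p | s | Output
----------------------
0 | 0 | 0 | 0 | 0
0 | 0 | 0 | 1 | 1
0 | 0 | 1 | 0 | 1
0 | 0 | 1 | 1 | 0
0 | 1 | 0 | 0 | 1
0 | 1 | 0 | 1 | 0
0 | 1 | 1 | 0 | 0
0 | 1 | 1 | 1 | 1
1 | 0 | 0 | 0 | 0
1 | 0 | 0 | 1 | 1
1 | 0 | 1 | 0 | 1
1 | 0 | 1 | 1 | 0
1 | 1 | 0 | 0 | 0
1 | 1 | 0 | 1 | 1
1 | 1 | 1 | 0 | 1
1 | 1 | 1 | 1 | 0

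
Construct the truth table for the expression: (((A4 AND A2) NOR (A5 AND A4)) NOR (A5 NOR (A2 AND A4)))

A4 | A5 | A2 | Output
---------------------
0 | 0 | 0 | 0
0 | 0 | 1 | 0
0 | 1 | 0 | 0
0 | 1 | 1 | 0
1 | 0 | 0 | 0
1 | 0 | 1 | 1
1 | 1 | 0 | 1
1 | 1 | 1 | 1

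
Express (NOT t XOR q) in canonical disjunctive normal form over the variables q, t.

(NOT q AND NOT t) OR (q AND t)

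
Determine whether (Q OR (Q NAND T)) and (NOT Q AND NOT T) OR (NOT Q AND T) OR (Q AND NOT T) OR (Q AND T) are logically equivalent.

Yes, they are equivalent — the two output columns agree on all 4 assignments:
Q | T | Expression 1 | Expression 2
-----------------------------------
0 | 0 | 1 | 1
0 | 1 | 1 | 1
1 | 0 | 1 | 1
1 | 1 | 1 | 1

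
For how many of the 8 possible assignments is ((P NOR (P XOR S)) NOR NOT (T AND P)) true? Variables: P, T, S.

Satisfying assignments: (1,1,0), (1,1,1)
Count: 2 out of 8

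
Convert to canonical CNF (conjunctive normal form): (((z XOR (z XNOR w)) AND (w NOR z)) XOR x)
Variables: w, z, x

(w OR z OR NOT x) AND (w OR NOT z OR x) AND (NOT w OR z OR x) AND (NOT w OR NOT z OR x)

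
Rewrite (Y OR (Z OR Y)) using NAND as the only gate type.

((Y NAND Y) NAND (((Z NAND Z) NAND (Y NAND Y)) NAND ((Z NAND Z) NAND (Y NAND Y))))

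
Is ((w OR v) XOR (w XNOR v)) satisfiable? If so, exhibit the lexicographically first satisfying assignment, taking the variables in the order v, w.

v=0, w=0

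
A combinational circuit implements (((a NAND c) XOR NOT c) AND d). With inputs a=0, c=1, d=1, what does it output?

Substituting: (((0 NAND 1) XOR NOT 1) AND 1)
= 1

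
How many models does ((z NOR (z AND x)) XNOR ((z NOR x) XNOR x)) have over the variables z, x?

Satisfying assignments: (1,1)
Count: 1 out of 4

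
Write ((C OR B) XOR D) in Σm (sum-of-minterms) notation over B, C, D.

Σm(1, 2, 4, 6) = (NOT B AND NOT C AND D) OR (NOT B AND C AND NOT D) OR (B AND NOT C AND NOT D) OR (B AND C AND NOT D)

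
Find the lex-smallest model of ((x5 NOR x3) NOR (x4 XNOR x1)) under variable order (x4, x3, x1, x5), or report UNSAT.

x4=0, x3=0, x1=1, x5=1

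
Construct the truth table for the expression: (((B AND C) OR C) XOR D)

C | B | D | Output
------------------
0 | 0 | 0 | 0
0 | 0 | 1 | 1
0 | 1 | 0 | 0
0 | 1 | 1 | 1
1 | 0 | 0 | 1
1 | 0 | 1 | 0
1 | 1 | 0 | 1
1 | 1 | 1 | 0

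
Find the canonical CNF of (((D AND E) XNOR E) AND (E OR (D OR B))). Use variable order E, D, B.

(E OR D OR B) AND (NOT E OR D OR B) AND (NOT E OR D OR NOT B)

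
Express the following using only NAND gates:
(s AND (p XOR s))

((s NAND ((p NAND (p NAND s)) NAND (s NAND (p NAND s)))) NAND (s NAND ((p NAND (p NAND s)) NAND (s NAND (p NAND s)))))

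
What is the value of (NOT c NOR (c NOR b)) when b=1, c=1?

Substituting: (NOT 1 NOR (1 NOR 1))
= 1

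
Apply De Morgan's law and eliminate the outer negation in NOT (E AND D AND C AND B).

NOT E OR NOT D OR NOT C OR NOT B
De Morgan's: NOT(AND of terms) = OR of negations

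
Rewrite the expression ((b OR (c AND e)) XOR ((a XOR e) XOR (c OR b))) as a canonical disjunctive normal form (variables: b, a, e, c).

(NOT b AND NOT a AND NOT e AND c) OR (NOT b AND NOT a AND e AND NOT c) OR (NOT b AND NOT a AND e AND c) OR (NOT b AND a AND NOT e AND NOT c) OR (b AND NOT a AND e AND NOT c) OR (b AND NOT a AND e AND c) OR (b AND a AND NOT e AND NOT c) OR (b AND a AND NOT e AND c)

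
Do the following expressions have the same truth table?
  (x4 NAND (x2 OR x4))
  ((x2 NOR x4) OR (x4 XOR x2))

No. Counterexample: with x4=1, x2=0, Expression 1 = 0 but Expression 2 = 1.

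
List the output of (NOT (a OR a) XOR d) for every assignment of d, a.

d | a | Output
--------------
0 | 0 | 1
0 | 1 | 0
1 | 0 | 0
1 | 1 | 1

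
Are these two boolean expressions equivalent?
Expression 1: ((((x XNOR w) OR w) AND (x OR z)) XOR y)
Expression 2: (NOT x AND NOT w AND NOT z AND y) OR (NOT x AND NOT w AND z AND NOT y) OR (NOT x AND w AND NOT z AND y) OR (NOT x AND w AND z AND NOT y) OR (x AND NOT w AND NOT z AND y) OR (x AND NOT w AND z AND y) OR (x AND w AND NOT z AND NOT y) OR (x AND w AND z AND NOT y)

Yes, they are equivalent — the two output columns agree on all 16 assignments:
x | w | z | y | Expression 1 | Expression 2
-------------------------------------------
0 | 0 | 0 | 0 | 0 | 0
0 | 0 | 0 | 1 | 1 | 1
0 | 0 | 1 | 0 | 1 | 1
0 | 0 | 1 | 1 | 0 | 0
0 | 1 | 0 | 0 | 0 | 0
0 | 1 | 0 | 1 | 1 | 1
0 | 1 | 1 | 0 | 1 | 1
0 | 1 | 1 | 1 | 0 | 0
1 | 0 | 0 | 0 | 0 | 0
1 | 0 | 0 | 1 | 1 | 1
1 | 0 | 1 | 0 | 0 | 0
1 | 0 | 1 | 1 | 1 | 1
1 | 1 | 0 | 0 | 1 | 1
1 | 1 | 0 | 1 | 0 | 0
1 | 1 | 1 | 0 | 1 | 1
1 | 1 | 1 | 1 | 0 | 0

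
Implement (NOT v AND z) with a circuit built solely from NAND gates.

(((v NAND v) NAND z) NAND ((v NAND v) NAND z))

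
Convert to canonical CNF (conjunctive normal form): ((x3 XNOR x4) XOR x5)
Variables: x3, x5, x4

(x3 OR x5 OR NOT x4) AND (x3 OR NOT x5 OR x4) AND (NOT x3 OR x5 OR x4) AND (NOT x3 OR NOT x5 OR NOT x4)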